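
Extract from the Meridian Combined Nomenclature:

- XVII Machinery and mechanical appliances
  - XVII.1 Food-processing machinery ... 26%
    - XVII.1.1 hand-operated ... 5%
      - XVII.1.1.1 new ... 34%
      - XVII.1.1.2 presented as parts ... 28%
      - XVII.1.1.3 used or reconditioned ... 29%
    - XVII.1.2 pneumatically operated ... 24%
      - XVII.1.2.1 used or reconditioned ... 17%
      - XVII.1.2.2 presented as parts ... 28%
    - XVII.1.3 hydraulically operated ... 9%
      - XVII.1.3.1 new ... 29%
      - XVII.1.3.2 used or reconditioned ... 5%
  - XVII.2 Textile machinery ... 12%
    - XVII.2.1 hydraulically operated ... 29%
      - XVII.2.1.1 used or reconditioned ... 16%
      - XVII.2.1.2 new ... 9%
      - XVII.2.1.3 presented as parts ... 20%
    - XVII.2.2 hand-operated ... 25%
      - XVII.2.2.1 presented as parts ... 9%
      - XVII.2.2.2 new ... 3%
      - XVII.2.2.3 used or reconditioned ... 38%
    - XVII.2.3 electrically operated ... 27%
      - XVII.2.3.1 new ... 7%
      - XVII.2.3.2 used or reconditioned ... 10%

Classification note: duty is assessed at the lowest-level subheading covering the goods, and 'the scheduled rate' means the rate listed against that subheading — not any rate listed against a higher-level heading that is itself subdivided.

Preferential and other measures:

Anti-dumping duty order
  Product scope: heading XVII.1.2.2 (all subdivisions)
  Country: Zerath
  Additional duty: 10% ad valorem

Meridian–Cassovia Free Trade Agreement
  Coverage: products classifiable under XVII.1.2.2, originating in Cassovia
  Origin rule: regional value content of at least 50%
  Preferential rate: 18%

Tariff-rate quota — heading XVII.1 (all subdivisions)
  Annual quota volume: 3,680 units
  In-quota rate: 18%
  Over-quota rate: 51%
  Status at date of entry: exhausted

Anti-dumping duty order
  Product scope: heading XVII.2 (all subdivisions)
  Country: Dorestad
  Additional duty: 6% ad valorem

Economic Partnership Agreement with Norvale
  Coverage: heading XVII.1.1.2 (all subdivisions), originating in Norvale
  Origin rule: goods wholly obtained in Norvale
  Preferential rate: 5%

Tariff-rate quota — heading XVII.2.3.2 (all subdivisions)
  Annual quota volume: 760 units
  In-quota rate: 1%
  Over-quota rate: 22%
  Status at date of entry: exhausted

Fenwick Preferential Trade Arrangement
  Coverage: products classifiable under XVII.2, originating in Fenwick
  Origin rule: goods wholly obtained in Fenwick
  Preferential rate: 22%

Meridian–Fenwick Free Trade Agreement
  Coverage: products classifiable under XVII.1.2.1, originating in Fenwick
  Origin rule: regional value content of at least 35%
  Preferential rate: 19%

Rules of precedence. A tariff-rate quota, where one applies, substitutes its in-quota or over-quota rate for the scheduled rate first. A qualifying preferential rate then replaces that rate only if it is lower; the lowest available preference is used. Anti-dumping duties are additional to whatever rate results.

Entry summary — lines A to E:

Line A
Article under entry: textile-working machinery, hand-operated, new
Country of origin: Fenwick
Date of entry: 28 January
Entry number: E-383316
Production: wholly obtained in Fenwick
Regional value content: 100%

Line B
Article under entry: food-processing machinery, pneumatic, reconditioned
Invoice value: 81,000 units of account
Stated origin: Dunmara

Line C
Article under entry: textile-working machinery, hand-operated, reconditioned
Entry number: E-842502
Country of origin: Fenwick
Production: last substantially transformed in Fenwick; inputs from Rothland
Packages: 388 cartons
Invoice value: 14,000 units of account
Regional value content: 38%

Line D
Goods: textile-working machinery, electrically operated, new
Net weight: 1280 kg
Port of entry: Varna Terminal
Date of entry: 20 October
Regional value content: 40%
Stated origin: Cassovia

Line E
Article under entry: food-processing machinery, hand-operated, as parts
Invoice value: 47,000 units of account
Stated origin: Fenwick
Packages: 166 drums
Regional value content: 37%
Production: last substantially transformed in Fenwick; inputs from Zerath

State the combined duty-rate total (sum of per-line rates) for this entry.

Line A: textile-working → XVII.2; hand-operated → XVII.2.2; new → XVII.2.2.2. Scheduled 3%. Fenwick agreement on XVII.2: wholly obtained → 22% available; Fenwick agreement on XVII.1.2.1: XVII.2.2.2 not covered; preference 22% not lower than 3% → no reduction. → 3%.
Line B: food-processing → XVII.1; pneumatic → XVII.1.2; reconditioned → XVII.1.2.1. Scheduled 17%. quota on XVII.1 exhausted → over-quota 51%. → 51%.
Line C: textile-working → XVII.2; hand-operated → XVII.2.2; reconditioned → XVII.2.2.3. Scheduled 38%. Fenwick agreement on XVII.2: not wholly obtained; Fenwick agreement on XVII.1.2.1: XVII.2.2.3 not covered. → 38%.
Line D: textile-working → XVII.2; electrically operated → XVII.2.3; new → XVII.2.3.1. Scheduled 7%. Cassovia agreement on XVII.1.2.2: XVII.2.3.1 not covered. → 7%.
Line E: food-processing → XVII.1; hand-operated → XVII.1.1; as parts → XVII.1.1.2. Scheduled 28%. quota on XVII.1 exhausted → over-quota 51%; Fenwick agreement on XVII.2: XVII.1.1.2 not covered; Fenwick agreement on XVII.1.2.1: XVII.1.1.2 not covered. → 51%.
Sum: 3% + 51% + 38% + 7% + 51% = 150%.

150%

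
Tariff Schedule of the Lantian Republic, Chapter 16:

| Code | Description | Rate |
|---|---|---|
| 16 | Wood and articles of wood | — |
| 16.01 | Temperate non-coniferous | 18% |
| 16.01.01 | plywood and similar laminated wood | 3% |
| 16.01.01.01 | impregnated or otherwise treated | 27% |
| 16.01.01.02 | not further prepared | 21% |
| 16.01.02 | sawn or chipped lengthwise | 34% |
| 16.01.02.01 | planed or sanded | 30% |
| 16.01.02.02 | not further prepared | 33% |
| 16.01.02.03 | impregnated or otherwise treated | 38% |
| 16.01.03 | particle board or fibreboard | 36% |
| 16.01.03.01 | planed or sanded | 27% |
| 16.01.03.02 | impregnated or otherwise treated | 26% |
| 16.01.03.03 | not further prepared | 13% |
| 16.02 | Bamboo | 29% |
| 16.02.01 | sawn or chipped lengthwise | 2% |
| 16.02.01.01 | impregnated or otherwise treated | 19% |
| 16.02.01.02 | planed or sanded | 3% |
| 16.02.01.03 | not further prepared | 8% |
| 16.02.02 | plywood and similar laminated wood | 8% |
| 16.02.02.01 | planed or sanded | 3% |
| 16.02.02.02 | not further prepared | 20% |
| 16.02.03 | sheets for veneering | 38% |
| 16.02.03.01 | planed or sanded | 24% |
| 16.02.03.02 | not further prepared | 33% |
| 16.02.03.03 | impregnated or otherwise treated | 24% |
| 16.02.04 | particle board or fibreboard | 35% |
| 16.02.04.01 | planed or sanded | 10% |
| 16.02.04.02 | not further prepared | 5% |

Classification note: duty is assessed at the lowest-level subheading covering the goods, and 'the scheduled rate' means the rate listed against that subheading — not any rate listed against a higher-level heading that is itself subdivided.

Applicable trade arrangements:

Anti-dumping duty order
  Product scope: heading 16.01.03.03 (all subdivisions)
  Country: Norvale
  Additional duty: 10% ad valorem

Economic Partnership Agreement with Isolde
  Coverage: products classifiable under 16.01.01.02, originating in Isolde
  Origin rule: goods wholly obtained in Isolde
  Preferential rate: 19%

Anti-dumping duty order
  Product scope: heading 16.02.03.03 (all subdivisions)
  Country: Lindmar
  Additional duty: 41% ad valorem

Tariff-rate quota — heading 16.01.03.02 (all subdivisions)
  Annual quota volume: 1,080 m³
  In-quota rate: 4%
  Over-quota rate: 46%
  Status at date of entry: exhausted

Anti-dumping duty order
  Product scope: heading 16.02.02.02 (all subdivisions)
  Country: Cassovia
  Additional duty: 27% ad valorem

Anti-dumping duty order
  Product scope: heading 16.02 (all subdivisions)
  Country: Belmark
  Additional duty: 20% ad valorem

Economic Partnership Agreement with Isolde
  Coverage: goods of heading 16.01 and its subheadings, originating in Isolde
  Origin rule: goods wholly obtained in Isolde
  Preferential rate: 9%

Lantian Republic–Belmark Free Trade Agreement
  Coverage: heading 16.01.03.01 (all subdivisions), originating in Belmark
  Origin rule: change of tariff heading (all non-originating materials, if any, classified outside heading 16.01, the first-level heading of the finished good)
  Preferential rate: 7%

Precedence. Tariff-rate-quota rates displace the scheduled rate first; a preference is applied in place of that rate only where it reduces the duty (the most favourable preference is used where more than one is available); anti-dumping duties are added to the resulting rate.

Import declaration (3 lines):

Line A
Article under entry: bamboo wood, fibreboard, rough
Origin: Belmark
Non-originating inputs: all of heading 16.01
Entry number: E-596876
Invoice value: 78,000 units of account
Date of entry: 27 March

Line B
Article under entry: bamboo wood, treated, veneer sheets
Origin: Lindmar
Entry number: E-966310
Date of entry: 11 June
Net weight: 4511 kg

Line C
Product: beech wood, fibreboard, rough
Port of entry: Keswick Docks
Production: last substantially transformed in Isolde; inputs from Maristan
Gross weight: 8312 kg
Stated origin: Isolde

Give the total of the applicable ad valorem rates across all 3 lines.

Line A: bamboo → 16.02; fibreboard → 16.02.04; rough → 16.02.04.02. Scheduled 5%. Belmark agreement on 16.01.03.01: 16.02.04.02 not covered; anti-dumping (Belmark, 16.02): +20%; total 5% + 20% = 25%. → 25%.
Line B: bamboo → 16.02; veneer sheets → 16.02.03; treated → 16.02.03.03. Scheduled 24%. anti-dumping (Lindmar, 16.02.03.03): +41%; total 24% + 41% = 65%. → 65%.
Line C: beech → 16.01; fibreboard → 16.01.03; rough → 16.01.03.03. Scheduled 13%. Isolde agreement on 16.01.01.02: 16.01.03.03 not covered; Isolde agreement on 16.01: not wholly obtained. → 13%.
Sum: 25% + 65% + 13% = 103%.

103%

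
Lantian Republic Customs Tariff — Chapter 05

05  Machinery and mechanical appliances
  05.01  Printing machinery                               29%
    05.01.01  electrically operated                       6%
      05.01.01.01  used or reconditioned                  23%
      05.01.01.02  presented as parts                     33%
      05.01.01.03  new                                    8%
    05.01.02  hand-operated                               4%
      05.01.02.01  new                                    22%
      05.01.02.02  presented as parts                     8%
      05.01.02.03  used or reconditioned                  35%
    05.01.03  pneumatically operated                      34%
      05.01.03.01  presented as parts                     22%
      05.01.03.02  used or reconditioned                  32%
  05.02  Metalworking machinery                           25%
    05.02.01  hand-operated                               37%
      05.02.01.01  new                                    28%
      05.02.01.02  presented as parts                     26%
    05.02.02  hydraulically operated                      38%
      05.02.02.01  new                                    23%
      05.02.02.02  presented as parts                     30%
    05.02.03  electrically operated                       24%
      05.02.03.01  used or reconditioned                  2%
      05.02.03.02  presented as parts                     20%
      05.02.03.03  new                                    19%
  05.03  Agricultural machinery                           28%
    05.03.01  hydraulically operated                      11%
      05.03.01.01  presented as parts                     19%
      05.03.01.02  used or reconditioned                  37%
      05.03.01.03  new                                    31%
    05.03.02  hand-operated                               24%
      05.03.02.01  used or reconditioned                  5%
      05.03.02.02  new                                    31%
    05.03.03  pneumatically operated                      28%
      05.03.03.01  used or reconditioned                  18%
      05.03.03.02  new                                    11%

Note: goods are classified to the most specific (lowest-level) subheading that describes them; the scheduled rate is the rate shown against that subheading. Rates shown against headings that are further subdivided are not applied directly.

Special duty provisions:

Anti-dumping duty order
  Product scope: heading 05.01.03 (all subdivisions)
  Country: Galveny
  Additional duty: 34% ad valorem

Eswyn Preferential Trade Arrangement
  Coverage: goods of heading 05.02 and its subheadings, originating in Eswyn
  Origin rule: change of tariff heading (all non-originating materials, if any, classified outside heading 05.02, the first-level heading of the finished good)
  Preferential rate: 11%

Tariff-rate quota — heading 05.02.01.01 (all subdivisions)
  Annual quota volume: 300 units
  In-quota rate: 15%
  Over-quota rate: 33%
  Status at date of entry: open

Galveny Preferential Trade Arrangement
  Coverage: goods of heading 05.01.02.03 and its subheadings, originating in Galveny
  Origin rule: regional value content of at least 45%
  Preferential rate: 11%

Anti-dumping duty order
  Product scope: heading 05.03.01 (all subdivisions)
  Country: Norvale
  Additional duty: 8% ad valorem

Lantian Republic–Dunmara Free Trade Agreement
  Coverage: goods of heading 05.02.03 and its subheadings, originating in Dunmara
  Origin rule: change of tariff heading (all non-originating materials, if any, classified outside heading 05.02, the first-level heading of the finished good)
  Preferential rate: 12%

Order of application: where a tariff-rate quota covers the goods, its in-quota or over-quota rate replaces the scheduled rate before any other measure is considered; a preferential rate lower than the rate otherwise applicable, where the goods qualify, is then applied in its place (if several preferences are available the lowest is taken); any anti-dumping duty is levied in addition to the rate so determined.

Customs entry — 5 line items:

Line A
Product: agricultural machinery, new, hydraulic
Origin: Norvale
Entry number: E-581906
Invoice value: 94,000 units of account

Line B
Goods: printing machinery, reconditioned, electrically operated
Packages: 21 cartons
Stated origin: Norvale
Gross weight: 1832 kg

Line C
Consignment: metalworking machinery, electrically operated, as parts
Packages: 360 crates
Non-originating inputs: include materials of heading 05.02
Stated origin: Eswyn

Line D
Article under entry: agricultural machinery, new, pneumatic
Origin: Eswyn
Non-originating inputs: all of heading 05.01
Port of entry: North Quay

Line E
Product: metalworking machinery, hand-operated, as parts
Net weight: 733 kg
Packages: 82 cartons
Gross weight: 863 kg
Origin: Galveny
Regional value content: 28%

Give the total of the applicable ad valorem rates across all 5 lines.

Line A: agricultural → 05.03; hydraulic → 05.03.01; new → 05.03.01.03. Scheduled 31%. anti-dumping (Norvale, 05.03.01): +8%; total 31% + 8% = 39%. → 39%.
Line B: printing → 05.01; electrically operated → 05.01.01; reconditioned → 05.01.01.01. Scheduled 23%. No special measure applies. → 23%.
Line C: metalworking → 05.02; electrically operated → 05.02.03; as parts → 05.02.03.02. Scheduled 20%. Eswyn agreement on 05.02: CTH not met. → 20%.
Line D: agricultural → 05.03; pneumatic → 05.03.03; new → 05.03.03.02. Scheduled 11%. Eswyn agreement on 05.02: 05.03.03.02 not covered. → 11%.
Line E: metalworking → 05.02; hand-operated → 05.02.01; as parts → 05.02.01.02. Scheduled 26%. Galveny agreement on 05.01.02.03: 05.02.01.02 not covered. → 26%.
Sum: 39% + 23% + 20% + 11% + 26% = 119%.

119%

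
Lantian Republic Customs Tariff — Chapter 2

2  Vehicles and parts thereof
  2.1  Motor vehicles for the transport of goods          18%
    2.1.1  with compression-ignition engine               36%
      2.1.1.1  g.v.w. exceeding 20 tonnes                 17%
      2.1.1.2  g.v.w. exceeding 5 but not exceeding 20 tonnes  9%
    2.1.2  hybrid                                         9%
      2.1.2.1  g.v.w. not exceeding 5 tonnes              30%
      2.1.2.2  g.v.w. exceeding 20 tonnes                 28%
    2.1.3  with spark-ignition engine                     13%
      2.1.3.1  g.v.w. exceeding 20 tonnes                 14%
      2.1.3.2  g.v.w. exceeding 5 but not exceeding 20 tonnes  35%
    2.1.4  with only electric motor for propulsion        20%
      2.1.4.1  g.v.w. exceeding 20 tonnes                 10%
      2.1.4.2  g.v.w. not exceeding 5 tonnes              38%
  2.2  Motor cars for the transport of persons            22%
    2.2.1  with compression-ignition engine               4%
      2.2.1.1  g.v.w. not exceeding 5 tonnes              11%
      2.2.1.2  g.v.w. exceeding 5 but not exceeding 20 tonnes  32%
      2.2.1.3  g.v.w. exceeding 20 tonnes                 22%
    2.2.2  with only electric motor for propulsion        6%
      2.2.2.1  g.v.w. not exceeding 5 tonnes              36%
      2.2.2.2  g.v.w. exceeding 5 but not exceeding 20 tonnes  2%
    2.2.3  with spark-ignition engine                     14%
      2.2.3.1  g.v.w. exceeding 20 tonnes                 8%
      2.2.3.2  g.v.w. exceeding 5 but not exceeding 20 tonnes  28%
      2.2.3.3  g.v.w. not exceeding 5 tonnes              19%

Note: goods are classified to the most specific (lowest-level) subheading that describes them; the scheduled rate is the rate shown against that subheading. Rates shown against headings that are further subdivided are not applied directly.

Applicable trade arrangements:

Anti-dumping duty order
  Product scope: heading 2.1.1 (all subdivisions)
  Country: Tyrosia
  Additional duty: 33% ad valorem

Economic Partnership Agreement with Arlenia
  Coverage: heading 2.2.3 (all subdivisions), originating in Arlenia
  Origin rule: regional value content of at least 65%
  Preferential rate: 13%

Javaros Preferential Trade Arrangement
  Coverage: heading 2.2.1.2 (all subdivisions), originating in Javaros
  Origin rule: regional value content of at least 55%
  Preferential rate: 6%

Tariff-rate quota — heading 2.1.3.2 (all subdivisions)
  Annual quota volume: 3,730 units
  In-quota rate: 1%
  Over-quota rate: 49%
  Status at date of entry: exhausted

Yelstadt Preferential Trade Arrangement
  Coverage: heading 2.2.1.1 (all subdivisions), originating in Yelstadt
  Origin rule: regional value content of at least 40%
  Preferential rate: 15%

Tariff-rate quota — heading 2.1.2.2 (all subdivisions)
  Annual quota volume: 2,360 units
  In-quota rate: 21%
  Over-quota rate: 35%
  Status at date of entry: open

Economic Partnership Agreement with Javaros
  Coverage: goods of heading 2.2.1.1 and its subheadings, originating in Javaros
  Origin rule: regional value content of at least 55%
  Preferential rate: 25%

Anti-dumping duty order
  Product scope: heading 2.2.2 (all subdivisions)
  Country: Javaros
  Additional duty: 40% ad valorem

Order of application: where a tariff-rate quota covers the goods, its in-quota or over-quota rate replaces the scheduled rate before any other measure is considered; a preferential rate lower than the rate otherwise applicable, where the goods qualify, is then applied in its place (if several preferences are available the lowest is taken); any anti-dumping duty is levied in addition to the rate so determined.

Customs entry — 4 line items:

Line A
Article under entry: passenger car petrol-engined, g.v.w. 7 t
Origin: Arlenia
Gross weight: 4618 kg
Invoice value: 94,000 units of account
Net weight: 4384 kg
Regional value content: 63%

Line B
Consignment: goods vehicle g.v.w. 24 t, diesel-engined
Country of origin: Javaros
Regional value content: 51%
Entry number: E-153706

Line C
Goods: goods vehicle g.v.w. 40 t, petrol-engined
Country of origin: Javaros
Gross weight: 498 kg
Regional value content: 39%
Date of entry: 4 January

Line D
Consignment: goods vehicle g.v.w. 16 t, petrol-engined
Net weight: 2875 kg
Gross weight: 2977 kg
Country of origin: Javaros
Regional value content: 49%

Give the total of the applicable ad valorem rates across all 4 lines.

108%

Line A: passenger car → 2.2; petrol-engined → 2.2.3; g.v.w. 7 t → 2.2.3.2. Scheduled 28%. Arlenia agreement on 2.2.3: RVC < 65%. → 28%.
Line B: goods vehicle → 2.1; diesel-engined → 2.1.1; g.v.w. 24 t → 2.1.1.1. Scheduled 17%. Javaros agreement on 2.2.1.2: 2.1.1.1 not covered; Javaros agreement on 2.2.1.1: 2.1.1.1 not covered. → 17%.
Line C: goods vehicle → 2.1; petrol-engined → 2.1.3; g.v.w. 40 t → 2.1.3.1. Scheduled 14%. Javaros agreement on 2.2.1.2: 2.1.3.1 not covered; Javaros agreement on 2.2.1.1: 2.1.3.1 not covered. → 14%.
Line D: goods vehicle → 2.1; petrol-engined → 2.1.3; g.v.w. 16 t → 2.1.3.2. Scheduled 35%. quota on 2.1.3.2 exhausted → over-quota 49%; Javaros agreement on 2.2.1.2: 2.1.3.2 not covered; Javaros agreement on 2.2.1.1: 2.1.3.2 not covered. → 49%.
Sum: 28% + 17% + 14% + 49% = 108%.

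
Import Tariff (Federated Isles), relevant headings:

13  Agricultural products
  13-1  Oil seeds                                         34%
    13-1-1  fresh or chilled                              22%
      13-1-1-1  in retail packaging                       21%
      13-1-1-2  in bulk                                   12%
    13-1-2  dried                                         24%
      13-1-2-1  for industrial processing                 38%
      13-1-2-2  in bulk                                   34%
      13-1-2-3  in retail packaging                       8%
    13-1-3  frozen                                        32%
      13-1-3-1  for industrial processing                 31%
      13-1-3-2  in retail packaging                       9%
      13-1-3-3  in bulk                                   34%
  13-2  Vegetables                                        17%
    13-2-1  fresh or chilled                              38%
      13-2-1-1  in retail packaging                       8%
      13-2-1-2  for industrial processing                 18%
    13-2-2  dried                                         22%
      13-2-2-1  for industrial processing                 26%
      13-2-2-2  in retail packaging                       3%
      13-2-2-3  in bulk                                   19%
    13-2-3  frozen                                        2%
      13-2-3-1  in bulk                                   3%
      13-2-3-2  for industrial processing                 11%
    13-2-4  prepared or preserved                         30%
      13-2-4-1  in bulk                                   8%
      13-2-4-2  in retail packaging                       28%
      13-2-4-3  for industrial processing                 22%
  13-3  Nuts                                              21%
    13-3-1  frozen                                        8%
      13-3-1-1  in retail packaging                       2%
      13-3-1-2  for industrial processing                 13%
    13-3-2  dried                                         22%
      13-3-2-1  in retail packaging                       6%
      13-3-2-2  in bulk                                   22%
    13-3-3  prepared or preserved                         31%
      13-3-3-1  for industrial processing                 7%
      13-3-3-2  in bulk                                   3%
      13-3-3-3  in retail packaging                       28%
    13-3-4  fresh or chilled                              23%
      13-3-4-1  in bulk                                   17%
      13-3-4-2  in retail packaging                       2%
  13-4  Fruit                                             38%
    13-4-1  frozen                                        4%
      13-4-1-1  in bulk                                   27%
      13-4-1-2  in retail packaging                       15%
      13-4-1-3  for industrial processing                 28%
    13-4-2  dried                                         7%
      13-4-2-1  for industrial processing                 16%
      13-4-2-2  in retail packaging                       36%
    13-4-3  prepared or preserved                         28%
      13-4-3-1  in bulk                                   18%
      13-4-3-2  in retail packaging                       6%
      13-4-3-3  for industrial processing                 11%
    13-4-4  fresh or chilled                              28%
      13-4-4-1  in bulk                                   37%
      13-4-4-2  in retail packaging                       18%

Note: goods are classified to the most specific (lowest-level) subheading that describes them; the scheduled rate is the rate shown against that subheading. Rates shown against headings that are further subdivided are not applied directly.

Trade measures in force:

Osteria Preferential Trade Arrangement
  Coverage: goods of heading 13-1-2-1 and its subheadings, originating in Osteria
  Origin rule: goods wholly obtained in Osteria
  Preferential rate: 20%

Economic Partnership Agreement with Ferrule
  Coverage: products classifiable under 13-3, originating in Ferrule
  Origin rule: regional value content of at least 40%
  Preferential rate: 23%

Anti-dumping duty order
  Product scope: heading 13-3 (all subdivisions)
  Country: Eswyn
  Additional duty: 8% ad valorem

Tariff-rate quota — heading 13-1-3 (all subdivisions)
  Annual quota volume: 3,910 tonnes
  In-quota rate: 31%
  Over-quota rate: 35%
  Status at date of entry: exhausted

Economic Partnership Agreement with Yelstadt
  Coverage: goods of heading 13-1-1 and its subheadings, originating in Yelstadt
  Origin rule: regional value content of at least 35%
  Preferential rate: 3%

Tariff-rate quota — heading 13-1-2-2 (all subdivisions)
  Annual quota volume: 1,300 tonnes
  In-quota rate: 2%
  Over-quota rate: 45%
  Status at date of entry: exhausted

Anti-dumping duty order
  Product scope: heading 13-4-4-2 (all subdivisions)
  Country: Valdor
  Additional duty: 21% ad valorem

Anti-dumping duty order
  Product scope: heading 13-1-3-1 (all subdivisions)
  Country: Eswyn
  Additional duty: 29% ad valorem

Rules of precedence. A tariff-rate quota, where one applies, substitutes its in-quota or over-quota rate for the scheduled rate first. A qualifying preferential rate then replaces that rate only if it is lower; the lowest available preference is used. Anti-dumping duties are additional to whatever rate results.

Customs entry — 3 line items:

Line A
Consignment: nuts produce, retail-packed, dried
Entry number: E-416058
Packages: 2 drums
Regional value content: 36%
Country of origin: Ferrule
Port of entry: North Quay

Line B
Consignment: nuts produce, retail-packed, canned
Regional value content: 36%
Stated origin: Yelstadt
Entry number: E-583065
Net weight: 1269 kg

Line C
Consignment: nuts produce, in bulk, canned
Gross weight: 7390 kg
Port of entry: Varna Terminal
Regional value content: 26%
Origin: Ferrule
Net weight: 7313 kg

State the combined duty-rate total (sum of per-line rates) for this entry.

Line A: nuts → 13-3; dried → 13-3-2; retail-packed → 13-3-2-1. Scheduled 6%. Ferrule agreement on 13-3: RVC < 40%. → 6%.
Line B: nuts → 13-3; canned → 13-3-3; retail-packed → 13-3-3-3. Scheduled 28%. Yelstadt agreement on 13-1-1: 13-3-3-3 not covered. → 28%.
Line C: nuts → 13-3; canned → 13-3-3; in bulk → 13-3-3-2. Scheduled 3%. Ferrule agreement on 13-3: RVC < 40%. → 3%.
Sum: 6% + 28% + 3% = 37%.

37%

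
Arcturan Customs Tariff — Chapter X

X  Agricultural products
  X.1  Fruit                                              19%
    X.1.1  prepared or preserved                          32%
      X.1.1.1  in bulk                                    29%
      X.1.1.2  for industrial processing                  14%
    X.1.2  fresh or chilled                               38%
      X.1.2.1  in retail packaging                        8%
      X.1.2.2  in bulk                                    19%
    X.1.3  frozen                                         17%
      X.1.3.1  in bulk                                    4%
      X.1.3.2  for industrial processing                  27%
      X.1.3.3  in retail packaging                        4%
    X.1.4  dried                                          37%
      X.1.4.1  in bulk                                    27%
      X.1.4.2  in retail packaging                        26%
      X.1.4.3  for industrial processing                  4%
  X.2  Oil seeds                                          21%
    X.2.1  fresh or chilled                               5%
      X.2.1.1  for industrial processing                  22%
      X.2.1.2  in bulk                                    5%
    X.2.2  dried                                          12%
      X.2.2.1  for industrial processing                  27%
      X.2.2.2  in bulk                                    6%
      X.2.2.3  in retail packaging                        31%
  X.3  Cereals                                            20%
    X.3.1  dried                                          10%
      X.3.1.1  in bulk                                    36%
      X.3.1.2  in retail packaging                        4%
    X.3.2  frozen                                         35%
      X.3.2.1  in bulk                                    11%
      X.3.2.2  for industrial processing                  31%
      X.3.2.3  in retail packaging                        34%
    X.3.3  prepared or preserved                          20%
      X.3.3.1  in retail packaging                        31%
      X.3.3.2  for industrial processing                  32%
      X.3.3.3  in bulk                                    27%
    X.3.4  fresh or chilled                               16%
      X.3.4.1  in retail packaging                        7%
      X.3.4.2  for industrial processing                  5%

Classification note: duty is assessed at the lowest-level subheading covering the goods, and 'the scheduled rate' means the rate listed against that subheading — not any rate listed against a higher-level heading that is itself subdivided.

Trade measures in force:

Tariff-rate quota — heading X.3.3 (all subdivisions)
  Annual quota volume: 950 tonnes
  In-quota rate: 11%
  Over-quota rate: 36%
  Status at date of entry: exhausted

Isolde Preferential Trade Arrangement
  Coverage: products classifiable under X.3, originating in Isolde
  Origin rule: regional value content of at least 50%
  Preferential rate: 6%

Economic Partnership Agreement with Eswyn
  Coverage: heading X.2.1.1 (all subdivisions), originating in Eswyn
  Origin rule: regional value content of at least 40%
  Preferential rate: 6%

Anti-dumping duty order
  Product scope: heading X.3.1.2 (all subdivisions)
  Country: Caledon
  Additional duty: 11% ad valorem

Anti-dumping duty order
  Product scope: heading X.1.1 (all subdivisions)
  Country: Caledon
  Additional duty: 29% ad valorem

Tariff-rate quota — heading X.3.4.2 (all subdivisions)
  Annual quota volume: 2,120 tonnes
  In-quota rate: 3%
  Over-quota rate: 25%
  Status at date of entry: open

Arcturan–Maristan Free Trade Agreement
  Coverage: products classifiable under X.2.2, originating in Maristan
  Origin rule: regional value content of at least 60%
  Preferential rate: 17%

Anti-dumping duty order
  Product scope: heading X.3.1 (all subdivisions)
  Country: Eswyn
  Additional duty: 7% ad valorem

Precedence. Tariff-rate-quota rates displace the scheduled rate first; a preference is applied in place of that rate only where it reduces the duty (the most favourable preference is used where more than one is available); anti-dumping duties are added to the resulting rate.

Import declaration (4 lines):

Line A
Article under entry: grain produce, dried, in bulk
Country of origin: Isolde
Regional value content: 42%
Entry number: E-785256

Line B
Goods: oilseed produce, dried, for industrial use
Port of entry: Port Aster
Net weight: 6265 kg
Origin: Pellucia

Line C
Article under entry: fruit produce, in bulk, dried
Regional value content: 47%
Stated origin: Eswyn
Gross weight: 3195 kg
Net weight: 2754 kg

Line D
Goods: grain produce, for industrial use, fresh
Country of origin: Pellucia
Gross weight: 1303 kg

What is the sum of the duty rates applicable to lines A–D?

Line A: grain → X.3; dried → X.3.1; in bulk → X.3.1.1. Scheduled 36%. Isolde agreement on X.3: RVC < 50%. → 36%.
Line B: oilseed → X.2; dried → X.2.2; for industrial use → X.2.2.1. Scheduled 27%. No special measure applies. → 27%.
Line C: fruit → X.1; dried → X.1.4; in bulk → X.1.4.1. Scheduled 27%. Eswyn agreement on X.2.1.1: X.1.4.1 not covered. → 27%.
Line D: grain → X.3; fresh → X.3.4; for industrial use → X.3.4.2. Scheduled 5%. quota on X.3.4.2 open → in-quota 3%. → 3%.
Sum: 36% + 27% + 27% + 3% = 93%.

93%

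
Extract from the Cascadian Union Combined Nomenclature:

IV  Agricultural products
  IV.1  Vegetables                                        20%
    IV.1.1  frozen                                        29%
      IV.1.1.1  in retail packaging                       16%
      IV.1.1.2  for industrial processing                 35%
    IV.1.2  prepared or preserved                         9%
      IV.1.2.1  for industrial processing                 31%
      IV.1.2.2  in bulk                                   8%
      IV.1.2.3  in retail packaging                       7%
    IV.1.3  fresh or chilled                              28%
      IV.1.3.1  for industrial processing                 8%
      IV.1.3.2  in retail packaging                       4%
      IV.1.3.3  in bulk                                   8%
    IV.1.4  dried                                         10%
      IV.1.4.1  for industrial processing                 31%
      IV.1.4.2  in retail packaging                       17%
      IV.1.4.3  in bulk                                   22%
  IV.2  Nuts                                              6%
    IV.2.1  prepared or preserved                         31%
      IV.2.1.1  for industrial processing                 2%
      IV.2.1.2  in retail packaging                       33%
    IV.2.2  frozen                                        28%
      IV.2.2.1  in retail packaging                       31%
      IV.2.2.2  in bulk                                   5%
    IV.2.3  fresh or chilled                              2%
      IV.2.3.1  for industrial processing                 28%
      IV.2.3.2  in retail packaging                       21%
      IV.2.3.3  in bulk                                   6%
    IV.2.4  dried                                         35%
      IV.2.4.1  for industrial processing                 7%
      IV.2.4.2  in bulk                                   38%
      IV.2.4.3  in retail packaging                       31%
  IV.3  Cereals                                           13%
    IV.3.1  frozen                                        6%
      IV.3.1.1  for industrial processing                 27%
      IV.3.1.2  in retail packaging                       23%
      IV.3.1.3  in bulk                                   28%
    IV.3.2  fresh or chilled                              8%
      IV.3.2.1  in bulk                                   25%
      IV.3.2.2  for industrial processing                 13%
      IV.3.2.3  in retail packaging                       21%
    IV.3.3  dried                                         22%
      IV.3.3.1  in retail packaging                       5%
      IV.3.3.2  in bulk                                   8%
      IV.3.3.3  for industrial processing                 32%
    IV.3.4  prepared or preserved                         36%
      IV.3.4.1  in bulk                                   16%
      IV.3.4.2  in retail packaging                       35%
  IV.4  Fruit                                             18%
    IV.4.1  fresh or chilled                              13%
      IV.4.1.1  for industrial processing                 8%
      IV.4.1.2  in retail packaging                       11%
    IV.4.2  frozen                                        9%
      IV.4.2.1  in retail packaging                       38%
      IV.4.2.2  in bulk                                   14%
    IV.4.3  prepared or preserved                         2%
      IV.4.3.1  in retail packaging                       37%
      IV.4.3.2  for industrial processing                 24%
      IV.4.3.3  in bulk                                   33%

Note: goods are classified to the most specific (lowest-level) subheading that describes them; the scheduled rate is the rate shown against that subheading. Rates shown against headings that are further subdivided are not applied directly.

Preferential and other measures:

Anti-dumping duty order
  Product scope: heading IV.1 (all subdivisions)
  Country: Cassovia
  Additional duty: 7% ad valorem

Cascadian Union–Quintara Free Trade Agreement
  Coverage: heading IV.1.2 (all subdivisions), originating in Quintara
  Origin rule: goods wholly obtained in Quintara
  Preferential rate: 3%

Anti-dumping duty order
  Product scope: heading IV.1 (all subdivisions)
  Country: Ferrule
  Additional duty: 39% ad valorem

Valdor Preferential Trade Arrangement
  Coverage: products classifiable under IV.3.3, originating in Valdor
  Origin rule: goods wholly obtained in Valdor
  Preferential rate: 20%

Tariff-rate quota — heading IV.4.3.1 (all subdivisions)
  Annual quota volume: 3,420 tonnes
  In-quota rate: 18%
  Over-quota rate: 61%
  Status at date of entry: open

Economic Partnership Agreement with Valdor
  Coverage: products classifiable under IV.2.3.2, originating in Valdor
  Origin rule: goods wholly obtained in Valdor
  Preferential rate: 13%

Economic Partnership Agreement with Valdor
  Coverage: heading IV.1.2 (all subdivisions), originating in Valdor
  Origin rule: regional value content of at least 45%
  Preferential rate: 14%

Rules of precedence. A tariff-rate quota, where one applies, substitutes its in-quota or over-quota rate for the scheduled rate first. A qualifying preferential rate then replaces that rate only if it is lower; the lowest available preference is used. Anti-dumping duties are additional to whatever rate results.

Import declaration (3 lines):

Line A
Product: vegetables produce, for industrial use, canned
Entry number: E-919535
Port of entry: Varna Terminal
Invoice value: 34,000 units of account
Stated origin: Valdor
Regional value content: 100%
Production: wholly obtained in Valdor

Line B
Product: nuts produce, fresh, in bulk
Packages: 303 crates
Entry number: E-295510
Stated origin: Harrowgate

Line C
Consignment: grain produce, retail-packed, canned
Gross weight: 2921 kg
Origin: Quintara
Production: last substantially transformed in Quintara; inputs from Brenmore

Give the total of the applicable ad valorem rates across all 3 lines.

55%

Line A: vegetables → IV.1; canned → IV.1.2; for industrial use → IV.1.2.1. Scheduled 31%. Valdor agreement on IV.3.3: IV.1.2.1 not covered; Valdor agreement on IV.2.3.2: IV.1.2.1 not covered; Valdor agreement on IV.1.2: RVC ≥ 45% → 14% available; preferential 14%. → 14%.
Line B: nuts → IV.2; fresh → IV.2.3; in bulk → IV.2.3.3. Scheduled 6%. No special measure applies. → 6%.
Line C: grain → IV.3; canned → IV.3.4; retail-packed → IV.3.4.2. Scheduled 35%. Quintara agreement on IV.1.2: IV.3.4.2 not covered. → 35%.
Sum: 14% + 6% + 35% = 55%.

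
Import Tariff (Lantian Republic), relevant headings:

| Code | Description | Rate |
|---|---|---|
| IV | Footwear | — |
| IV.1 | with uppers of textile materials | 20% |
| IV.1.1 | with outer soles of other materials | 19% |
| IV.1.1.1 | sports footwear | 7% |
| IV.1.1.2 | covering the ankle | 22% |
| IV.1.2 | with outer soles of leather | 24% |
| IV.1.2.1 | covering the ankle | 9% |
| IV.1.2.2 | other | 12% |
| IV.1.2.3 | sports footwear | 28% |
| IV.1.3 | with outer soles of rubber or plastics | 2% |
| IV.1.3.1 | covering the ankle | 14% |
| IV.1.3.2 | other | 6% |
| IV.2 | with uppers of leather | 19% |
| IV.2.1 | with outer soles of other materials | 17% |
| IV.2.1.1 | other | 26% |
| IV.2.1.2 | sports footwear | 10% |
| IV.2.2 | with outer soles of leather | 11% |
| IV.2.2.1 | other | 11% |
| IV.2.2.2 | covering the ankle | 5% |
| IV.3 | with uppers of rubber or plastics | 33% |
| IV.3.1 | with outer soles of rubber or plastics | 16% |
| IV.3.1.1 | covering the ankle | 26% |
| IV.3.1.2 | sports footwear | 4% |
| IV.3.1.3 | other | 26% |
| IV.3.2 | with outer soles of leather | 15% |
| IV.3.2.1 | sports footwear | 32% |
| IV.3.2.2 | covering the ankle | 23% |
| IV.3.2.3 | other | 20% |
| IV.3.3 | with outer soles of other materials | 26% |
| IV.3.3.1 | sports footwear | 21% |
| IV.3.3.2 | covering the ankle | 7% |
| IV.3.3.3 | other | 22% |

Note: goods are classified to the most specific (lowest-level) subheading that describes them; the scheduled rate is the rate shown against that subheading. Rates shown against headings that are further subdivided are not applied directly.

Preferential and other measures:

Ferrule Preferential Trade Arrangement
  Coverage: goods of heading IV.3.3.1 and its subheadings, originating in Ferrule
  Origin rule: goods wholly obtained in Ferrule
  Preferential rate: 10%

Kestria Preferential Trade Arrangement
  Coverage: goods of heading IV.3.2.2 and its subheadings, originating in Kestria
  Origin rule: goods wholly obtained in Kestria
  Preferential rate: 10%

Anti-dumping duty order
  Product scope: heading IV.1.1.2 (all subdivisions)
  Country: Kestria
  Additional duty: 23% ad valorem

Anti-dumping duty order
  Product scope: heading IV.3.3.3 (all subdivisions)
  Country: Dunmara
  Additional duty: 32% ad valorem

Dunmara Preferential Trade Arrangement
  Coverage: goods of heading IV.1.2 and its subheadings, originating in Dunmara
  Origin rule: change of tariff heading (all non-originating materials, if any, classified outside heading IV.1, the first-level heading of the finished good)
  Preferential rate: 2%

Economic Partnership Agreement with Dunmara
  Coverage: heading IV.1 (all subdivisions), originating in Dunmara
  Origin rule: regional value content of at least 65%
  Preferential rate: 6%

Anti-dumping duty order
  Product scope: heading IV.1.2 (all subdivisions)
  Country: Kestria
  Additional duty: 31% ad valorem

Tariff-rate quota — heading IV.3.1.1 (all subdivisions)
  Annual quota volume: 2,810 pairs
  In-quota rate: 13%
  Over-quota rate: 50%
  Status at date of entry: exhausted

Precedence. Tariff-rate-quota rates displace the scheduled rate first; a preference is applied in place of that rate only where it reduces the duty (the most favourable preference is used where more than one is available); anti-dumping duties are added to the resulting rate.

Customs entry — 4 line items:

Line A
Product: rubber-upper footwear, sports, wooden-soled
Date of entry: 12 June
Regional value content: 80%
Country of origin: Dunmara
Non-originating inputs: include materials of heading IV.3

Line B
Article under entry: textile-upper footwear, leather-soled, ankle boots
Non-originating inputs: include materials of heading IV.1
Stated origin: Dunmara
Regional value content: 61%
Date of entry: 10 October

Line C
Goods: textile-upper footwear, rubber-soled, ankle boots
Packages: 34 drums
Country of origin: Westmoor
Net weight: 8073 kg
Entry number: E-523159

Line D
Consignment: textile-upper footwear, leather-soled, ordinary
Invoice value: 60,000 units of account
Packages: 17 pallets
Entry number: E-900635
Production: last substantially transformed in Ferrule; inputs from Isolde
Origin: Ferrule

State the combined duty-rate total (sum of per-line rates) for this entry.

Line A: rubber-upper → IV.3; wooden-soled → IV.3.3; sports → IV.3.3.1. Scheduled 21%. Dunmara agreement on IV.1.2: IV.3.3.1 not covered; Dunmara agreement on IV.1: IV.3.3.1 not covered. → 21%.
Line B: textile-upper → IV.1; leather-soled → IV.1.2; ankle boots → IV.1.2.1. Scheduled 9%. Dunmara agreement on IV.1.2: CTH not met; Dunmara agreement on IV.1: RVC < 65%. → 9%.
Line C: textile-upper → IV.1; rubber-soled → IV.1.3; ankle boots → IV.1.3.1. Scheduled 14%. No special measure applies. → 14%.
Line D: textile-upper → IV.1; leather-soled → IV.1.2; ordinary → IV.1.2.2. Scheduled 12%. Ferrule agreement on IV.3.3.1: IV.1.2.2 not covered. → 12%.
Sum: 21% + 9% + 14% + 12% = 56%.

56%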